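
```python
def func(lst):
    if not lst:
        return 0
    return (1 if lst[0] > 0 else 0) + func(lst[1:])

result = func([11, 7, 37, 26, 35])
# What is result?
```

Count of positive elements in [11, 7, 37, 26, 35] = 5

Answer: 5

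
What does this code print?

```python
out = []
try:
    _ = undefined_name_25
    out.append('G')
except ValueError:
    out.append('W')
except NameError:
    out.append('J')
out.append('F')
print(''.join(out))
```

Execution trace: 'J' (except NameError) → 'F' (after the try/except). Output: JF

Answer: JF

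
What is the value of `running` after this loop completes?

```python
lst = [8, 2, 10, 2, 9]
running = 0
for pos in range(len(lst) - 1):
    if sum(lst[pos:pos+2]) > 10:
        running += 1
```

Count windows with sum > 10
`running` takes the values: 0 → 1 → 2 → 3

Answer: 3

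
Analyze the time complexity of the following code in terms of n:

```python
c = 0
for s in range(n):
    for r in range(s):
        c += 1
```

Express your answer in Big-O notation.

Each loop level contributes: n × n. Multiplying the contributions gives O(n^2).

Answer: O(n^2)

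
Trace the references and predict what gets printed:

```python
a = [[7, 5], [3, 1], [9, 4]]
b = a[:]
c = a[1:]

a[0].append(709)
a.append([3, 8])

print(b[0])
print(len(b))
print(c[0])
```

Key concept: slice with nested mutation.
Step by step:
`a = [[7, 5], [3, 1], [9, 4]]` → a = [[7, 5], [3, 1], [9, 4]]
`b = a[:]` → b = [[7, 5], [3, 1], [9, 4]]
`c = a[1:]` → c = [[3, 1], [9, 4]]
`a[0].append(709)` → a = [[7, 5, 709], [3, 1], [9, 4]]; b = [[7, 5, 709], [3, 1], [9, 4]]
`a.append([3, 8])` → a = [[7, 5, 709], [3, 1], [9, 4], [3, 8]]
`print(b[0])` → prints [7, 5, 709]
`print(len(b))` → prints 3
`print(c[0])` → prints [3, 1]

Answer:
[7, 5, 709]
3
[3, 1]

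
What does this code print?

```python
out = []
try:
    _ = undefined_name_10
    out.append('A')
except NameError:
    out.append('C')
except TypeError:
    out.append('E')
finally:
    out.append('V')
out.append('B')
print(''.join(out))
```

Execution trace: 'C' (except NameError) → 'V' (finally) → 'B' (after the try/except). Output: CVB

Answer: CVB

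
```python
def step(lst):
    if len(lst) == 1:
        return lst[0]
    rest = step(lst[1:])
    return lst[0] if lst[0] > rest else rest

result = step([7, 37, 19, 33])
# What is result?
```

Recursive max over [7, 37, 19, 33] = 37

Answer: 37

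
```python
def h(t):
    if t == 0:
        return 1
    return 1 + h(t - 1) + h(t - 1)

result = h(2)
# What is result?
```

h(t) = 1 + 2·h(t-1), h(0)=1. Closed form: (1+1)·2^2 - 1 = 7.

Answer: 7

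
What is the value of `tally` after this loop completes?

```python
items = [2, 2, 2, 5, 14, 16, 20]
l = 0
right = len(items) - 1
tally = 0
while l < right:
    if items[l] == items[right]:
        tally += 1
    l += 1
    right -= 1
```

Count matching pairs from ends
`tally` takes the values: 0

Answer: 0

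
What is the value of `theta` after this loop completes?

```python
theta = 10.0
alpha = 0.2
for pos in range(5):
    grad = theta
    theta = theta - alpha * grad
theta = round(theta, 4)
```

Gradient descent: w = 10.0 * (1 - 0.2)^5
`theta` takes the values: 10.0 → 8.0 → 6.4 → 5.12 → 4.096 → 3.2768

Answer: 3.2768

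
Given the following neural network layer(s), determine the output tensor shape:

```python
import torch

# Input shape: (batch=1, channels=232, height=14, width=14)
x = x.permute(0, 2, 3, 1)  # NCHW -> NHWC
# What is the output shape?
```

Input: (1, 232, 14, 14) -> Output: (1, 14, 14, 232)

Answer: (1, 14, 14, 232)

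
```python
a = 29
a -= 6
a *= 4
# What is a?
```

Trace:
`a = 29` → a = 29
`a -= 6` → a = 23
`a *= 4` → a = 92
So a = 92

Answer: 92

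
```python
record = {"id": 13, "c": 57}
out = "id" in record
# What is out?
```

Trace:
`record = {"id": 13, "c": 57}` → record = {'id': 13, 'c': 57}
`out = "id" in record` → out = True
So out = True

Answer: True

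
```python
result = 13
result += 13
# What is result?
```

Trace:
`result = 13` → result = 13
`result += 13` → result = 26
So result = 26

Answer: 26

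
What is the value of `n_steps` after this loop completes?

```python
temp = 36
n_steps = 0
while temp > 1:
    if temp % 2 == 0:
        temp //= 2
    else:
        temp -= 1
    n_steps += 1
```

Steps to reduce 36 to 1
`n_steps` takes the values: 0 → 1 → 2 → 3 → 4 → 5 → 6

Answer: 6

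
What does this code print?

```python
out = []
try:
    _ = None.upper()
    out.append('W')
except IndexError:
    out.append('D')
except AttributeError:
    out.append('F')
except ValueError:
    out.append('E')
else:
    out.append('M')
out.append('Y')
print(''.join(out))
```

Execution trace: 'F' (except AttributeError) → 'Y' (after the try/except). Output: FY

Answer: FY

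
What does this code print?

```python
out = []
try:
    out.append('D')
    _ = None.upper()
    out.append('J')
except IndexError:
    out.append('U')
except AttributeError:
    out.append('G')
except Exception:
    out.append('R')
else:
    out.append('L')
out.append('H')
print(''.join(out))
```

Execution trace: 'D' (try body) → 'G' (except AttributeError) → 'H' (after the try/except). Output: DGH

Answer: DGH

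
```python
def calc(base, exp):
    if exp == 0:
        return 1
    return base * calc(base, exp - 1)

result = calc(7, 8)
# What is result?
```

calc(7, 8) = 7 * 7 * 7 * 7 * 7 * 7 * 7 * 7 = 5764801

Answer: 5764801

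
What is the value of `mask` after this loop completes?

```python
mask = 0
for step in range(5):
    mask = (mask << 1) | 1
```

Build 5 consecutive 1-bits: 0b11111
`mask` takes the values: 0 → 1 → 3 → 7 → 15 → 31

Answer: 31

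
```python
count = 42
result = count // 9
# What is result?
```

Trace:
`count = 42` → count = 42
`result = count // 9` → result = 4
So result = 4

Answer: 4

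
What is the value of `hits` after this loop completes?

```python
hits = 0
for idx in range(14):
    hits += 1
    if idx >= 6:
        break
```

Loop breaks when idx reaches 6, hits is 7
`hits` takes the values: 0 → 1 → 2 → 3 → 4 → 5 → 6 → 7

Answer: 7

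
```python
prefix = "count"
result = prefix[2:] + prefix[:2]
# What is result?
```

Trace:
`prefix = "count"` → prefix = 'count'
`result = prefix[2:] + prefix[:2]` → result = 'untco'
So result = 'untco'

Answer: 'untco'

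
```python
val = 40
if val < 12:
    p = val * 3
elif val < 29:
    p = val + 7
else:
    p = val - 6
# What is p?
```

Trace:
`val = 40` → val = 40
`if val < 12: ...` → val < 12 is False, val < 29 is False, take else branch → p = 34
So p = 34

Answer: 34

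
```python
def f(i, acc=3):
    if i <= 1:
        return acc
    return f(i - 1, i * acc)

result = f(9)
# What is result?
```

Accumulator trace (n, acc): (9, 3) -> (8, 27) -> (7, 216) -> (6, 1512) -> (5, 9072) -> (4, 45360) -> (3, 181440) -> (2, 544320) -> (1, 1088640) -> return 1088640

Answer: 1088640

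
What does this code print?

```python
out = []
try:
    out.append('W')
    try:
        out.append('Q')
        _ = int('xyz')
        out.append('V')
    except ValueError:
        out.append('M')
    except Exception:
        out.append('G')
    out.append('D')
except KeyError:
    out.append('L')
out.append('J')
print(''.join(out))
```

Execution trace: 'W' (try body) → 'Q' (inner try body) → 'M' (inner except ValueError) → 'D' (try body, no exception) → 'J' (after the try/except). Output: WQMDJ

Answer: WQMDJ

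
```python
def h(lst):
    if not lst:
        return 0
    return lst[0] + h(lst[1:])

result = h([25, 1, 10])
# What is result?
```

25 + 1 + 10 + 0 = 36

Answer: 36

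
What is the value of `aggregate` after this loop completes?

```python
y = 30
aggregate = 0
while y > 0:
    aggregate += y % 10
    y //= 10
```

Sum digits of 30
`aggregate` takes the values: 0 → 3

Answer: 3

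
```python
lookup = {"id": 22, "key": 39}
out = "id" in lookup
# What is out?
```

Trace:
`lookup = {"id": 22, "key": 39}` → lookup = {'id': 22, 'key': 39}
`out = "id" in lookup` → out = True
So out = True

Answer: True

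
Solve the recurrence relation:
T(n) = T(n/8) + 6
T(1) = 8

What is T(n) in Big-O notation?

Each step divides n by 8 and adds 6. After log_8(n) steps we reach T(1)=8. So T(n) = 6·log_8(n) + 8 = O(log n).

Answer: O(log n)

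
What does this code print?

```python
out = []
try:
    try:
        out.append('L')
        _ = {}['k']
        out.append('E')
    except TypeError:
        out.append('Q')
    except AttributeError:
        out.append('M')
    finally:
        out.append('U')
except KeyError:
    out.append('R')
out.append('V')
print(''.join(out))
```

Execution trace: 'L' (try body) → 'U' (finally) → 'R' (outer except KeyError) → 'V' (after the try/except). Output: LURV

Answer: LURV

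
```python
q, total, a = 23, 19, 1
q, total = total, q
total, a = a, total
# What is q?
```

Trace:
`q, total, a = 23, 19, 1` → q = 23; total = 19; a = 1
`q, total = total, q` → q = 19; total = 23
`total, a = a, total` → total = 1; a = 23
So q = 19

Answer: 19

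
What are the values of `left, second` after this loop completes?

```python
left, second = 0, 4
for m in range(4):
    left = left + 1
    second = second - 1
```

left goes 0→4, second goes 4→0
`left, second` takes the values: (0, 4) → (1, 4) → (1, 3) → (2, 3) → (2, 2) → (3, 2) → (3, 1) → (4, 1) → (4, 0)

Answer: 4, 0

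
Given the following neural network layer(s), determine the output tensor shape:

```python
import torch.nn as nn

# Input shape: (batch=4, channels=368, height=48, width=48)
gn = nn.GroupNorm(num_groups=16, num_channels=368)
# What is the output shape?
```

Input: (4, 368, 48, 48) -> Output: (4, 368, 48, 48)

Answer: (4, 368, 48, 48)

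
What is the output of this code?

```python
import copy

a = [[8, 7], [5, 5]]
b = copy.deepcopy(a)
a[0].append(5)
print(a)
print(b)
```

Key concept: deep copy is fully independent.
Step by step:
`a = [[8, 7], [5, 5]]` → a = [[8, 7], [5, 5]]
`b = copy.deepcopy(a)` → b = [[8, 7], [5, 5]]
`a[0].append(5)` → a = [[8, 7, 5], [5, 5]]
`print(a)` → prints [[8, 7, 5], [5, 5]]
`print(b)` → prints [[8, 7], [5, 5]]

Answer:
[[8, 7, 5], [5, 5]]
[[8, 7], [5, 5]]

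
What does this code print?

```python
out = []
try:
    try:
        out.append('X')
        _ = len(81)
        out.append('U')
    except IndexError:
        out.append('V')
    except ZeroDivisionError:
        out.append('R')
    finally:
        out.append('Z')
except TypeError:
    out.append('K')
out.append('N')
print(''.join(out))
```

Execution trace: 'X' (inner try body) → 'Z' (inner finally) → 'K' (outer except TypeError) → 'N' (after the try/except). Output: XZKN

Answer: XZKN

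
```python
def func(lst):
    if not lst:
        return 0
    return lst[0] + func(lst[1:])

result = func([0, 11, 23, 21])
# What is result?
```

0 + 11 + 23 + 21 + 0 = 55

Answer: 55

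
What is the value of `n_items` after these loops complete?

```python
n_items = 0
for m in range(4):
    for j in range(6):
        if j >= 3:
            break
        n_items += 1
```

Inner breaks at 3, outer runs 4 times
`n_items` takes the values: 0 → 1 → 2 → 3 → 4 → 5 → 6 → 7 → 8 → 9 → 10 → 11 → 12

Answer: 12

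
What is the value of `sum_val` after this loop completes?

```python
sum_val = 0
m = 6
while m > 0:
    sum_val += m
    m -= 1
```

Sum 6 down to 1
`sum_val` takes the values: 0 → 6 → 11 → 15 → 18 → 20 → 21

Answer: 21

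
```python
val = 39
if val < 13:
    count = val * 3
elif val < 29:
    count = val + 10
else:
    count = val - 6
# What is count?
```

Trace:
`val = 39` → val = 39
`if val < 13: ...` → val < 13 is False, val < 29 is False, take else branch → count = 33
So count = 33

Answer: 33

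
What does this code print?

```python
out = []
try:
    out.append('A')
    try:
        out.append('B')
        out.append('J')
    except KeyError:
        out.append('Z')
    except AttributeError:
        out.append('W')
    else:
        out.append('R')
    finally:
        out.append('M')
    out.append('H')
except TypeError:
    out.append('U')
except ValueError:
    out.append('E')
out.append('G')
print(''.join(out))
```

Execution trace: 'A' (try body) → 'B' (inner try body) → 'J' (inner try body, no exception) → 'R' (inner else) → 'M' (inner finally) → 'H' (try body, no exception) → 'G' (after the try/except). Output: ABJRMHG

Answer: ABJRMHG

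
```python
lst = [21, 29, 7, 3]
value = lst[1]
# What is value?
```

Trace:
`lst = [21, 29, 7, 3]` → lst = [21, 29, 7, 3]
`value = lst[1]` → value = 29
So value = 29

Answer: 29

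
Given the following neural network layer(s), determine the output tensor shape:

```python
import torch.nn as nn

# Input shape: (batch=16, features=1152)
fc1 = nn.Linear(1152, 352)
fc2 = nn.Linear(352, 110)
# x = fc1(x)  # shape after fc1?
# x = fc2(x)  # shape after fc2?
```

Input: (16, 1152) -> after fc1: (16, 352) -> Output: (16, 110)

Answer: (16, 110)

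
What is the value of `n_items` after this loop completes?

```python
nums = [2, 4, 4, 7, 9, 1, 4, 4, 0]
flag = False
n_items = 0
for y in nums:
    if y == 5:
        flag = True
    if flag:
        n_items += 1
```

Count elements after first 5 in [2, 4, 4, 7, 9, 1, 4, 4, 0]
`n_items` takes the values: 0

Answer: 0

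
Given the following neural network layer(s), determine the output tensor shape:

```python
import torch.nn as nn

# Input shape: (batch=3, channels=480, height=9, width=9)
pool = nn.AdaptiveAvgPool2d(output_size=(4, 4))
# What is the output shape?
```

Input: (3, 480, 9, 9) -> Output: (3, 480, 4, 4)

Answer: (3, 480, 4, 4)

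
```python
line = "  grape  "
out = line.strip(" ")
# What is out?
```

Trace:
`line = "  grape  "` → line = '  grape  '
`out = line.strip(" ")` → out = 'grape'
So out = 'grape'

Answer: 'grape'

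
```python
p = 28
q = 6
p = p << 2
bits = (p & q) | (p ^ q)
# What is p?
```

Trace:
`p = 28` → p = 28
`q = 6` → q = 6
`p = p << 2` → p = 112
`bits = (p & q) | (p ^ q)` → bits = 118
So p = 112

Answer: 112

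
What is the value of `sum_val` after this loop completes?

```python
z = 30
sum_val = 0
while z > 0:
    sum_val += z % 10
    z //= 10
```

Sum digits of 30
`sum_val` takes the values: 0 → 3

Answer: 3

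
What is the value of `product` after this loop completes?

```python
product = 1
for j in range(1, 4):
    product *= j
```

3! = 6
`product` takes the values: 1 → 2 → 6

Answer: 6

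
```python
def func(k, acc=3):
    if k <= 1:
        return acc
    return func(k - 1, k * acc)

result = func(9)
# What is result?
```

Accumulator trace (n, acc): (9, 3) -> (8, 27) -> (7, 216) -> (6, 1512) -> (5, 9072) -> (4, 45360) -> (3, 181440) -> (2, 544320) -> (1, 1088640) -> return 1088640

Answer: 1088640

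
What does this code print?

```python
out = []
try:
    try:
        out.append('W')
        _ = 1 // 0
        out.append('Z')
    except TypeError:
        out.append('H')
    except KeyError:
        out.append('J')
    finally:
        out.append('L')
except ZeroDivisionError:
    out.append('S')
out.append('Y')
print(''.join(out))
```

Execution trace: 'W' (try body) → 'L' (finally) → 'S' (outer except ZeroDivisionError) → 'Y' (after the try/except). Output: WLSY

Answer: WLSY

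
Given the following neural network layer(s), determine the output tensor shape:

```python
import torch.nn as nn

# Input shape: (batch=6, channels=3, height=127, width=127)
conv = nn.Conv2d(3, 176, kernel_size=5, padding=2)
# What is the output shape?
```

Input: (6, 3, 127, 127) -> Output: (6, 176, 127, 127)

Answer: (6, 176, 127, 127)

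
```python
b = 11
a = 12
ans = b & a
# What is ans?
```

Trace:
`b = 11` → b = 11
`a = 12` → a = 12
`ans = b & a` → ans = 8
So ans = 8

Answer: 8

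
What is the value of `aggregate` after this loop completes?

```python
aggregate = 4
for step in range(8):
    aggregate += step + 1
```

Start at 4, add 1 to 8 = 40
`aggregate` takes the values: 4 → 5 → 7 → 10 → 14 → 19 → 25 → 32 → 40

Answer: 40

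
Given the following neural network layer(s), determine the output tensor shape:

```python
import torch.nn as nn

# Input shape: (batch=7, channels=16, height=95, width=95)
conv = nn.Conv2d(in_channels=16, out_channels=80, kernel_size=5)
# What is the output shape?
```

Input: (7, 16, 95, 95) -> Output: (7, 80, 91, 91)

Answer: (7, 80, 91, 91)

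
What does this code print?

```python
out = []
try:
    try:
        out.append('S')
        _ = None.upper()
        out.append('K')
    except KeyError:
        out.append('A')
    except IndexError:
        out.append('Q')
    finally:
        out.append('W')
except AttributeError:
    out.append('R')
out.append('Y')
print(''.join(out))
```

Execution trace: 'S' (try body) → 'W' (finally) → 'R' (outer except AttributeError) → 'Y' (after the try/except). Output: SWRY

Answer: SWRY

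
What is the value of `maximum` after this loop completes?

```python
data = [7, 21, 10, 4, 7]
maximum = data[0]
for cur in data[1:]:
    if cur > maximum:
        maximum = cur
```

Maximum of [7, 21, 10, 4, 7]
`maximum` takes the values: 7 → 21

Answer: 21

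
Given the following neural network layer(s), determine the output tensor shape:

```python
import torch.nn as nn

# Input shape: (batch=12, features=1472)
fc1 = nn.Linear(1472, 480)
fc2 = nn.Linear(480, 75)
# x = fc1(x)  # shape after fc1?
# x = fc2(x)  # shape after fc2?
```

Input: (12, 1472) -> after fc1: (12, 480) -> Output: (12, 75)

Answer: (12, 75)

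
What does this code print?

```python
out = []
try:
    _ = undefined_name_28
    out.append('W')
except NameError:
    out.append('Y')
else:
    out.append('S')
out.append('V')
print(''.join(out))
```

Execution trace: 'Y' (except NameError) → 'V' (after the try/except). Output: YV

Answer: YV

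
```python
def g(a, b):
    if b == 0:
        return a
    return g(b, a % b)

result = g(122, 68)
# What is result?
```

g(122, 68) -> g(68, 54) -> g(54, 14) -> g(14, 12) -> g(12, 2) -> g(2, 0) -> 2

Answer: 2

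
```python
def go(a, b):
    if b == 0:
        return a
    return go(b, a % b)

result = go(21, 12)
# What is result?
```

go(21, 12) -> go(12, 9) -> go(9, 3) -> go(3, 0) -> 3

Answer: 3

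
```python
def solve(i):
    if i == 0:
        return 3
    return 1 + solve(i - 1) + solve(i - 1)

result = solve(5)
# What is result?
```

solve(i) = 1 + 2·solve(i-1), solve(0)=3. Closed form: (3+1)·2^5 - 1 = 127.

Answer: 127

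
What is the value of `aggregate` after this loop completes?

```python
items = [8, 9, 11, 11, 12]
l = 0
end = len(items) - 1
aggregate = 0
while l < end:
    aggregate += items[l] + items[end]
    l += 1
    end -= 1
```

Sum of pairs from ends
`aggregate` takes the values: 0 → 20 → 40

Answer: 40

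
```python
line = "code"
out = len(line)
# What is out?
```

Trace:
`line = "code"` → line = 'code'
`out = len(line)` → out = 4
So out = 4

Answer: 4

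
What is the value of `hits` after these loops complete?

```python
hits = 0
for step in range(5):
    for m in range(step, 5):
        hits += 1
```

Upper triangle: 5 + 4 + ... + 1
`hits` takes the values: 0 → 1 → 2 → 3 → 4 → 5 → 6 → 7 → 8 → 9 → 10 → 11 → 12 → 13 → 14 → 15

Answer: 15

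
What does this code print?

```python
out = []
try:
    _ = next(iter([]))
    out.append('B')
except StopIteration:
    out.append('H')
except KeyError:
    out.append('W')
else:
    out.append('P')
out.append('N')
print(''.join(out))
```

Execution trace: 'H' (except StopIteration) → 'N' (after the try/except). Output: HN

Answer: HN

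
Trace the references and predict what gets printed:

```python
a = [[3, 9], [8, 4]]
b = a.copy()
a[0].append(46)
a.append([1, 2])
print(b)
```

Key concept: shallow copy with nested lists.
Step by step:
`a = [[3, 9], [8, 4]]` → a = [[3, 9], [8, 4]]
`b = a.copy()` → b = [[3, 9], [8, 4]]
`a[0].append(46)` → a = [[3, 9, 46], [8, 4]]; b = [[3, 9, 46], [8, 4]]
`a.append([1, 2])` → a = [[3, 9, 46], [8, 4], [1, 2]]
`print(b)` → prints [[3, 9, 46], [8, 4]]

Answer: [[3, 9, 46], [8, 4]]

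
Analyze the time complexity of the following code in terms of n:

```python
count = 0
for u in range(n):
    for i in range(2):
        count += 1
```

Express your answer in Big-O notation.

Each loop level contributes: n × 1. Multiplying the contributions gives O(n).

Answer: O(n)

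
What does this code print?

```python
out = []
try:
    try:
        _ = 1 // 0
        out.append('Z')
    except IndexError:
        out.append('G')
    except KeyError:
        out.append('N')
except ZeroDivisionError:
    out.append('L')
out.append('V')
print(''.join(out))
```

Execution trace: 'L' (outer except ZeroDivisionError) → 'V' (after the try/except). Output: LV

Answer: LV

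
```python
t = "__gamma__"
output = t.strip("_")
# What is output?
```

Trace:
`t = "__gamma__"` → t = '__gamma__'
`output = t.strip("_")` → output = 'gamma'
So output = 'gamma'

Answer: 'gamma'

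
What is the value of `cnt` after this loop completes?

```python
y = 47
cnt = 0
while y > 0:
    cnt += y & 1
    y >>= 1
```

Count set bits in 47 (binary: 0b101111)
`cnt` takes the values: 0 → 1 → 2 → 3 → 4 → 5

Answer: 5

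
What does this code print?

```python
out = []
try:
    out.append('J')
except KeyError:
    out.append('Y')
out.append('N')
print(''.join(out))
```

Execution trace: 'J' (try body, no exception) → 'N' (after the try/except). Output: JN

Answer: JN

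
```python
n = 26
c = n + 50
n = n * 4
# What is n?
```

Trace:
`n = 26` → n = 26
`c = n + 50` → c = 76
`n = n * 4` → n = 104
So n = 104

Answer: 104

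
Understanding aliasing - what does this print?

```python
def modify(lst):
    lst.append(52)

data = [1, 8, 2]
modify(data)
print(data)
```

Key concept: function modifies passed list.
Step by step:
`data = [1, 8, 2]` → data = [1, 8, 2]
`modify(data)` → data = [1, 8, 2, 52]
`print(data)` → prints [1, 8, 2, 52]

Answer: [1, 8, 2, 52]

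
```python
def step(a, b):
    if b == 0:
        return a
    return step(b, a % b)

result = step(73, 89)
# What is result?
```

step(73, 89) -> step(89, 73) -> step(73, 16) -> step(16, 9) -> step(9, 7) -> step(7, 2) -> step(2, 1) -> step(1, 0) -> 1

Answer: 1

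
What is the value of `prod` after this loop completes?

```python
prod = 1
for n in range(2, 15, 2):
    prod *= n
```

Product of even numbers 2 to 14
`prod` takes the values: 1 → 2 → 8 → 48 → 384 → 3840 → 46080 → 645120

Answer: 645120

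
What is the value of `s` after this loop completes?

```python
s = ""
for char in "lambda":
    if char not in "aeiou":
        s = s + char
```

Remove vowels from 'lambda'
`s` takes the values: "" → "l" → "lm" → "lmb" → "lmbd"

Answer: "lmbd"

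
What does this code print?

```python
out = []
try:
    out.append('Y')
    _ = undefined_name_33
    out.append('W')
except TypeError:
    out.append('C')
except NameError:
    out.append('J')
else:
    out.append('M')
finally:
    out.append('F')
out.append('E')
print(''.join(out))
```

Execution trace: 'Y' (try body) → 'J' (except NameError) → 'F' (finally) → 'E' (after the try/except). Output: YJFE

Answer: YJFE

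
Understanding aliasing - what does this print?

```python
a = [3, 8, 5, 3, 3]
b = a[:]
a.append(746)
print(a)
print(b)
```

Key concept: slice [:] creates copy.
Step by step:
`a = [3, 8, 5, 3, 3]` → a = [3, 8, 5, 3, 3]
`b = a[:]` → b = [3, 8, 5, 3, 3]
`a.append(746)` → a = [3, 8, 5, 3, 3, 746]
`print(a)` → prints [3, 8, 5, 3, 3, 746]
`print(b)` → prints [3, 8, 5, 3, 3]

Answer:
[3, 8, 5, 3, 3, 746]
[3, 8, 5, 3, 3]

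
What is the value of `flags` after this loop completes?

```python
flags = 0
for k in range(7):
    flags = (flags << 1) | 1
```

Build 7 consecutive 1-bits: 0b1111111
`flags` takes the values: 0 → 1 → 3 → 7 → 15 → 31 → 63 → 127

Answer: 127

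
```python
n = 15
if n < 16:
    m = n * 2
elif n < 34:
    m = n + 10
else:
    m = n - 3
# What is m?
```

Trace:
`n = 15` → n = 15
`if n < 16: ...` → n < 16 is True → m = 30
So m = 30

Answer: 30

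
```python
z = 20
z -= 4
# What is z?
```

Trace:
`z = 20` → z = 20
`z -= 4` → z = 16
So z = 16

Answer: 16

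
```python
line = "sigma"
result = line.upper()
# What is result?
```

Trace:
`line = "sigma"` → line = 'sigma'
`result = line.upper()` → result = 'SIGMA'
So result = 'SIGMA'

Answer: 'SIGMA'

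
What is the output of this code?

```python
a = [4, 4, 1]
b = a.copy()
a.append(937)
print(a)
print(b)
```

Key concept: list.copy() creates independent copy.
Step by step:
`a = [4, 4, 1]` → a = [4, 4, 1]
`b = a.copy()` → b = [4, 4, 1]
`a.append(937)` → a = [4, 4, 1, 937]
`print(a)` → prints [4, 4, 1, 937]
`print(b)` → prints [4, 4, 1]

Answer:
[4, 4, 1, 937]
[4, 4, 1]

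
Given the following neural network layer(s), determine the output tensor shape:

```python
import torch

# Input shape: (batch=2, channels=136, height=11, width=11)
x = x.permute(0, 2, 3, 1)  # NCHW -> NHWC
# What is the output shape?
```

Input: (2, 136, 11, 11) -> Output: (2, 11, 11, 136)

Answer: (2, 11, 11, 136)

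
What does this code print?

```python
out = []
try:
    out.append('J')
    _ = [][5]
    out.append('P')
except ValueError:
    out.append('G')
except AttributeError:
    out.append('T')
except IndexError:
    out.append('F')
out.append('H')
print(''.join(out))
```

Execution trace: 'J' (try body) → 'F' (except IndexError) → 'H' (after the try/except). Output: JFH

Answer: JFH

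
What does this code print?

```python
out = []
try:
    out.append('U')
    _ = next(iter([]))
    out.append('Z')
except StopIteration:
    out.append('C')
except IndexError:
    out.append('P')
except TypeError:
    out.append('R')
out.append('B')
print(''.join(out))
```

Execution trace: 'U' (try body) → 'C' (except StopIteration) → 'B' (after the try/except). Output: UCB

Answer: UCB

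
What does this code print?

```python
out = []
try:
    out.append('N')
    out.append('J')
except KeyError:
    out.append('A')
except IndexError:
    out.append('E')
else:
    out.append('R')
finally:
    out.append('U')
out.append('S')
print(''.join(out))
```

Execution trace: 'N' (try body) → 'J' (try body, no exception) → 'R' (else) → 'U' (finally) → 'S' (after the try/except). Output: NJRUS

Answer: NJRUS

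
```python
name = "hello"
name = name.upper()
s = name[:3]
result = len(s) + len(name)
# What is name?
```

Trace:
`name = "hello"` → name = 'hello'
`name = name.upper()` → name = 'HELLO'
`s = name[:3]` → s = 'HEL'
`result = len(s) + len(name)` → result = 8
So name = 'HELLO'

Answer: 'HELLO'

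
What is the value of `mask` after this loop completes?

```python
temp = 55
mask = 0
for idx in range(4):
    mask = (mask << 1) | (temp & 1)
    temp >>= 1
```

Reverse lowest 4 bits of 55
`mask` takes the values: 0 → 1 → 3 → 7 → 14

Answer: 14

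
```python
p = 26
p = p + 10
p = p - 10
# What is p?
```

Trace:
`p = 26` → p = 26
`p = p + 10` → p = 36
`p = p - 10` → p = 26
So p = 26

Answer: 26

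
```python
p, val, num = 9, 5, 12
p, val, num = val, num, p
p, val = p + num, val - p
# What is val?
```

Trace:
`p, val, num = 9, 5, 12` → p = 9; val = 5; num = 12
`p, val, num = val, num, p` → p = 5; val = 12; num = 9
`p, val = p + num, val - p` → p = 14; val = 7
So val = 7

Answer: 7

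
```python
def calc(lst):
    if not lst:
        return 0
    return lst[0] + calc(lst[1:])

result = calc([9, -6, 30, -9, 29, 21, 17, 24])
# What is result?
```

9 + (-6) + 30 + (-9) + 29 + 21 + 17 + 24 + 0 = 115

Answer: 115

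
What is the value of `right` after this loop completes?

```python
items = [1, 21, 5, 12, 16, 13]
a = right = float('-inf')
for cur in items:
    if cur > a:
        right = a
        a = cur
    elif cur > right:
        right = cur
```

Second largest (with repeats) in [1, 21, 5, 12, 16, 13]
`right` takes the values: -inf → 1 → 5 → 12 → 16

Answer: 16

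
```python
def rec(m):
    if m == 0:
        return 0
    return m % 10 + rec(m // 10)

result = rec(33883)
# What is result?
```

Sum of digits of 33883: 3 + 8 + 8 + 3 + 3 = 25

Answer: 25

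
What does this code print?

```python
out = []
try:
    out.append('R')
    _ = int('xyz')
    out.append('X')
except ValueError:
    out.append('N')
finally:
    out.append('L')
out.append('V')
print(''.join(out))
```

Execution trace: 'R' (try body) → 'N' (except ValueError) → 'L' (finally) → 'V' (after the try/except). Output: RNLV

Answer: RNLV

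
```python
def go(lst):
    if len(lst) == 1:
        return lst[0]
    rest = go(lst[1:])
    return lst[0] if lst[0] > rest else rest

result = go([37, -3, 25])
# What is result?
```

Recursive max over [37, -3, 25] = 37

Answer: 37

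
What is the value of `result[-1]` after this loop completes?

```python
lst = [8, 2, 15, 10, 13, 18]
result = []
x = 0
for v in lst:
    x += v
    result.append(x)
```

Cumulative sum ends at 66
`result` takes the values: [] → [8] → [8, 10] → [8, 10, 25] → [8, 10, 25, 35] → [8, 10, 25, 35, 48] → [8, 10, 25, 35, 48, 66]
So `result[-1]` = 66

Answer: 66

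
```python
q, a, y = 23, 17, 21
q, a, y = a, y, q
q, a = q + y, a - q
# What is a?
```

Trace:
`q, a, y = 23, 17, 21` → q = 23; a = 17; y = 21
`q, a, y = a, y, q` → q = 17; a = 21; y = 23
`q, a = q + y, a - q` → q = 40; a = 4
So a = 4

Answer: 4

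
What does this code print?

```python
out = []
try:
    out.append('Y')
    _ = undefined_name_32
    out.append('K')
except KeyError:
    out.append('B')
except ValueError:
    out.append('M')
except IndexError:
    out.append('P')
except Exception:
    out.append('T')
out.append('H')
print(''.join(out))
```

Execution trace: 'Y' (try body) → 'T' (except Exception) → 'H' (after the try/except). Output: YTH

Answer: YTH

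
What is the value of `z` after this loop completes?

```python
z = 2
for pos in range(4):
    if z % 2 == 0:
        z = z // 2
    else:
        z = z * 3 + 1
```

Collatz-style transformation from 2
`z` takes the values: 2 → 1 → 4 → 2 → 1

Answer: 1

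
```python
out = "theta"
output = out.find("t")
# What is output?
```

Trace:
`out = "theta"` → out = 'theta'
`output = out.find("t")` → output = 0
So output = 0

Answer: 0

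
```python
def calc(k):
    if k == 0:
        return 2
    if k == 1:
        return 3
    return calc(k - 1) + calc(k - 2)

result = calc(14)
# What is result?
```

Build up from base cases: calc(0)=2, calc(1)=3, calc(2)=5, calc(3)=8, calc(4)=13, calc(5)=21, calc(6)=34, ..., calc(14)=1597

Answer: 1597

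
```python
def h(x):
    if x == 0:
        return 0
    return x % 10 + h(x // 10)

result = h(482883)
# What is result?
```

Sum of digits of 482883: 3 + 8 + 8 + 2 + 8 + 4 = 33

Answer: 33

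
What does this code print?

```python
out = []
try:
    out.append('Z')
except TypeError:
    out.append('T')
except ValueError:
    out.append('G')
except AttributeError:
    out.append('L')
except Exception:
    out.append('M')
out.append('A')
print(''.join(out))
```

Execution trace: 'Z' (try body, no exception) → 'A' (after the try/except). Output: ZA

Answer: ZA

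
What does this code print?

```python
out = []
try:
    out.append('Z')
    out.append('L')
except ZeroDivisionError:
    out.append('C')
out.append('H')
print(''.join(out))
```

Execution trace: 'Z' (try body) → 'L' (try body, no exception) → 'H' (after the try/except). Output: ZLH

Answer: ZLH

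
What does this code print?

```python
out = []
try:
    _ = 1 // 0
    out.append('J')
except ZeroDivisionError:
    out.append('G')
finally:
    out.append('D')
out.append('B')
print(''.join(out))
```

Execution trace: 'G' (except ZeroDivisionError) → 'D' (finally) → 'B' (after the try/except). Output: GDB

Answer: GDB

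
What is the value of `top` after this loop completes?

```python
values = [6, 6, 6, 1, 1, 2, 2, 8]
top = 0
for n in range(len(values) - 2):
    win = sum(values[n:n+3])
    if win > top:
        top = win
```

Max sum of 3-element window in [6, 6, 6, 1, 1, 2, 2, 8]
`top` takes the values: 0 → 18

Answer: 18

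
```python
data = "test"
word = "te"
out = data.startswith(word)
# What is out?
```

Trace:
`data = "test"` → data = 'test'
`word = "te"` → word = 'te'
`out = data.startswith(word)` → out = True
So out = True

Answer: True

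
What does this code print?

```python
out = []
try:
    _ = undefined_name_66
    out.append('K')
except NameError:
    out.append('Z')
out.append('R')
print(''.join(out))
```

Execution trace: 'Z' (except NameError) → 'R' (after the try/except). Output: ZR

Answer: ZR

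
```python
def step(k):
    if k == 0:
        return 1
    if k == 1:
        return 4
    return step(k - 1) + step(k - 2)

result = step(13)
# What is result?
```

Build up from base cases: step(0)=1, step(1)=4, step(2)=5, step(3)=9, step(4)=14, step(5)=23, step(6)=37, ..., step(13)=1076

Answer: 1076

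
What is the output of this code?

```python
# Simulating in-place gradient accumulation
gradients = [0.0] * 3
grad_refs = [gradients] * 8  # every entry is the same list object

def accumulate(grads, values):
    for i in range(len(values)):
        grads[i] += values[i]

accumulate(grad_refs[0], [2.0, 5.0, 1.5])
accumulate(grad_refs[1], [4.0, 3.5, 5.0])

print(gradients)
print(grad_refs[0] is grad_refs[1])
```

Key concept: gradient accumulation aliasing.
Step by step:
`gradients = [0.0] * 3` → gradients = [0.0, 0.0, 0.0]
`grad_refs = [gradients] * 8` → grad_refs = [[0.0, 0.0, 0.0], [0.0, 0.0, 0.0], [0.0, 0.0, 0.0], [0.0, 0.0, 0.0], [0.0, 0.0, 0.0], [0.0, 0.0, 0.0], [0.0, 0.0, 0.0], [0.0, 0.0, 0.0]]
`accumulate(grad_refs[0], [2.0, 5.0, 1.5])` → gradients = [2.0, 5.0, 1.5]; grad_refs = [[2.0, 5.0, 1.5], [2.0, 5.0, 1.5], [2.0, 5.0, 1.5], [2.0, 5.0, 1.5], [2.0, 5.0, 1.5], [2.0, 5.0, 1.5], [2.0, 5.0, 1.5], [2.0, 5.0, 1.5]]
`accumulate(grad_refs[1], [4.0, 3.5, 5.0])` → gradients = [6.0, 8.5, 6.5]; grad_refs = [[6.0, 8.5, 6.5], [6.0, 8.5, 6.5], [6.0, 8.5, 6.5], [6.0, 8.5, 6.5], [6.0, 8.5, 6.5], [6.0, 8.5, 6.5], [6.0, 8.5, 6.5], [6.0, 8.5, 6.5]]
`print(gradients)` → prints [6.0, 8.5, 6.5]
`print(grad_refs[0] is grad_refs[1])` → prints True

Answer:
[6.0, 8.5, 6.5]
True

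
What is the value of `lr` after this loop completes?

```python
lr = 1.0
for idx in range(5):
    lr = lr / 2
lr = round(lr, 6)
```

Halving LR 5 times: 1 / 2^5
`lr` takes the values: 1.0 → 0.5 → 0.25 → 0.125 → 0.0625 → 0.03125

Answer: 0.03125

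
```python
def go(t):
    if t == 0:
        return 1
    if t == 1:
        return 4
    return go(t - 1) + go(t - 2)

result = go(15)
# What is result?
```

Build up from base cases: go(0)=1, go(1)=4, go(2)=5, go(3)=9, go(4)=14, go(5)=23, go(6)=37, ..., go(15)=2817

Answer: 2817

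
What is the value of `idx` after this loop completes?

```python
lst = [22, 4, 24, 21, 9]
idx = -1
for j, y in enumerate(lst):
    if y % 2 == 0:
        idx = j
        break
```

First even number index in [22, 4, 24, 21, 9]
`idx` takes the values: -1 → 0

Answer: 0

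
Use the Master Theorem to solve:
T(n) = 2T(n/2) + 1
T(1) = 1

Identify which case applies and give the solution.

a=2, b=2, f(n)=1. log_2(2) = 1. Since c=0 < 1, Case 1 applies: T(n) = Θ(n^log_b(a)) = O(n).

Answer: O(n) - Case 1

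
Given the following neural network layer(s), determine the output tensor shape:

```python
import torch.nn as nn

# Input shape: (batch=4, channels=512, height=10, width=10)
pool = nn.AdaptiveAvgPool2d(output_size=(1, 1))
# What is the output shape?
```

Input: (4, 512, 10, 10) -> Output: (4, 512, 1, 1)

Answer: (4, 512, 1, 1)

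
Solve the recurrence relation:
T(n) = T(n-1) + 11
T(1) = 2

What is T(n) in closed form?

Unrolling: T(n) = T(1) + 11·(n-1) = 2 + 11(n-1) = 11n - 9.

Answer: T(n) = 11n - 9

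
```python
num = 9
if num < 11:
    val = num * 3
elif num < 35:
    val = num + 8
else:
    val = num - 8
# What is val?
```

Trace:
`num = 9` → num = 9
`if num < 11: ...` → num < 11 is True → val = 27
So val = 27

Answer: 27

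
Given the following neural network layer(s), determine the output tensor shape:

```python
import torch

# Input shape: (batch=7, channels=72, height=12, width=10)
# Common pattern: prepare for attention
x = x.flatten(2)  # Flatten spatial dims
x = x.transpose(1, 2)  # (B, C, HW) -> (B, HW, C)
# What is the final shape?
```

Input: (7, 72, 12, 10) -> after flatten(2): (7, 72, 120) -> Output: (7, 120, 72)

Answer: (7, 120, 72)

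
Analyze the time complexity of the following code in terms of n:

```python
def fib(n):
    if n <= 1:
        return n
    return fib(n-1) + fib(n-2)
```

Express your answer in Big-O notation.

This is Recursive Fibonacci (naive). Time complexity: O(2^n).

Answer: O(2^n)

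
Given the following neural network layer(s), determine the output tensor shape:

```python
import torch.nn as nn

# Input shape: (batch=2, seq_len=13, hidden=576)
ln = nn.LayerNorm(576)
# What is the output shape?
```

Input: (2, 13, 576) -> Output: (2, 13, 576)

Answer: (2, 13, 576)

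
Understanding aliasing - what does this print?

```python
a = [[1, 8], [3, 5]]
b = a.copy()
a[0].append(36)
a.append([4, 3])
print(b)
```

Key concept: shallow copy with nested lists.
Step by step:
`a = [[1, 8], [3, 5]]` → a = [[1, 8], [3, 5]]
`b = a.copy()` → b = [[1, 8], [3, 5]]
`a[0].append(36)` → a = [[1, 8, 36], [3, 5]]; b = [[1, 8, 36], [3, 5]]
`a.append([4, 3])` → a = [[1, 8, 36], [3, 5], [4, 3]]
`print(b)` → prints [[1, 8, 36], [3, 5]]

Answer: [[1, 8, 36], [3, 5]]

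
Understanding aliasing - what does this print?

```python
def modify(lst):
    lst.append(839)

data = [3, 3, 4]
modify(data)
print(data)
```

Key concept: function modifies passed list.
Step by step:
`data = [3, 3, 4]` → data = [3, 3, 4]
`modify(data)` → data = [3, 3, 4, 839]
`print(data)` → prints [3, 3, 4, 839]

Answer: [3, 3, 4, 839]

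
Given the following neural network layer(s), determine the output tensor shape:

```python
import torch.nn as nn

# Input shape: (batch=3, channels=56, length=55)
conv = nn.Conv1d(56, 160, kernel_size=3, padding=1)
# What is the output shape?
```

Input: (3, 56, 55) -> Output: (3, 160, 55)

Answer: (3, 160, 55)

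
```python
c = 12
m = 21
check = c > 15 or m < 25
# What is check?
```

Trace:
`c = 12` → c = 12
`m = 21` → m = 21
`check = c > 15 or m < 25` → check = True
So check = True

Answer: True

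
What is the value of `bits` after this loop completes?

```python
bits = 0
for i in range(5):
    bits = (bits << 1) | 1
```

Build 5 consecutive 1-bits: 0b11111
`bits` takes the values: 0 → 1 → 3 → 7 → 15 → 31

Answer: 31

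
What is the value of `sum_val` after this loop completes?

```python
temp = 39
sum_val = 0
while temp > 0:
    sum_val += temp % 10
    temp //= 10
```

Sum digits of 39
`sum_val` takes the values: 0 → 9 → 12

Answer: 12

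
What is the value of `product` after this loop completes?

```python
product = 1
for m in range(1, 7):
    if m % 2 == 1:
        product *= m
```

Product of odd numbers 1 to 6
`product` takes the values: 1 → 3 → 15

Answer: 15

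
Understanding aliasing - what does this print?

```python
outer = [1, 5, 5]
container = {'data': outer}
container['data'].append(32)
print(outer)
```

Key concept: dict holds reference to list.
Step by step:
`outer = [1, 5, 5]` → outer = [1, 5, 5]
`container = {'data': outer}` → container = {'data': [1, 5, 5]}
`container['data'].append(32)` → outer = [1, 5, 5, 32]; container = {'data': [1, 5, 5, 32]}
`print(outer)` → prints [1, 5, 5, 32]

Answer: [1, 5, 5, 32]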